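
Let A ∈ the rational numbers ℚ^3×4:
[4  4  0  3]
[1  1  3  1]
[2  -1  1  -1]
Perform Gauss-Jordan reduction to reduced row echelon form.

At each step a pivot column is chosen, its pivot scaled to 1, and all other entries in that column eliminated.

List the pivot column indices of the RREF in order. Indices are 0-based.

step 1: normalize row 0 (÷4) = (1, 1, 0, 3/4)
  row 1: subtract 1×row0 = (0, 0, 3, 1/4)
  row 2: subtract 2×row0 = (0, -3, 1, -5/2)
step 2: exchange rows 1,2
step 2: normalize row 1 (÷-3) = (0, 1, -1/3, 5/6)
  row 0: subtract 1×row1 = (1, 0, 1/3, -1/12)
step 3: normalize row 2 (÷3) = (0, 0, 1, 1/12)
  row 0: subtract 1/3×row2 = (1, 0, 0, -1/9)
  row 1: subtract -1/3×row2 = (0, 1, 0, 31/36)

pivot columns: 0, 1, 2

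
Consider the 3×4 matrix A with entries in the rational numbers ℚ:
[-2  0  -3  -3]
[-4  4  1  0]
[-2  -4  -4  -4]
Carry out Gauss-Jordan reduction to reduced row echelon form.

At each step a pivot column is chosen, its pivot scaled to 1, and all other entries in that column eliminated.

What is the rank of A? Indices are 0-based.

[1] R0 /= -2  ⇒  (1, 0, 3/2, 3/2)
     R1 -= -4·R0  ⇒  (0, 4, 7, 6)
     R2 -= -2·R0  ⇒  (0, -4, -1, -1)
[2] R1 /= 4  ⇒  (0, 1, 7/4, 3/2)
     R2 -= -4·R1  ⇒  (0, 0, 6, 5)
[3] R2 /= 6  ⇒  (0, 0, 1, 5/6)
     R0 -= 3/2·R2  ⇒  (1, 0, 0, 1/4)
     R1 -= 7/4·R2  ⇒  (0, 1, 0, 1/24)

rank = 3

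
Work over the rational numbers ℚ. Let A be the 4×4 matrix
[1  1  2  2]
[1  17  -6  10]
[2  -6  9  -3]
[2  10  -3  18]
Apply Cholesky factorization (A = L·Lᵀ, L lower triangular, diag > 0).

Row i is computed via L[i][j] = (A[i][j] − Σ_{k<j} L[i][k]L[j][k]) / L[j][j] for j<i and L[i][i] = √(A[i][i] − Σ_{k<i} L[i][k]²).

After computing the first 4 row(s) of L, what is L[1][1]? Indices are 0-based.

L[1][1] = 4

Step 1: L[0][0] = √(1) = 1.
  L[1][0] = (1) / L[0][0] = 1.
Step 2: L[1][1] = √(16) = 4.
  L[2][0] = (2) / L[0][0] = 2.
  L[2][1] = (-8) / L[1][1] = -2.
Step 3: L[2][2] = √(1) = 1.
  L[3][0] = (2) / L[0][0] = 2.
  L[3][1] = (8) / L[1][1] = 2.
  L[3][2] = (-3) / L[2][2] = -3.
Step 4: L[3][3] = √(1) = 1.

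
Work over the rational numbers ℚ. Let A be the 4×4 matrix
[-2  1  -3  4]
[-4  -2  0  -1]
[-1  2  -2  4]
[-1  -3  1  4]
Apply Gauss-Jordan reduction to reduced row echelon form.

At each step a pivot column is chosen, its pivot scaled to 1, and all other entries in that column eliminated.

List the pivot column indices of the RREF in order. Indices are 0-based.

[1] R0 /= -2  ⇒  (1, -1/2, 3/2, -2)
     R1 -= -4·R0  ⇒  (0, -4, 6, -9)
     R2 -= -1·R0  ⇒  (0, 3/2, -1/2, 2)
     R3 -= -1·R0  ⇒  (0, -7/2, 5/2, 2)
[2] R1 /= -4  ⇒  (0, 1, -3/2, 9/4)
     R0 -= -1/2·R1  ⇒  (1, 0, 3/4, -7/8)
     R2 -= 3/2·R1  ⇒  (0, 0, 7/4, -11/8)
     R3 -= -7/2·R1  ⇒  (0, 0, -11/4, 79/8)
[3] R2 /= 7/4  ⇒  (0, 0, 1, -11/14)
     R0 -= 3/4·R2  ⇒  (1, 0, 0, -2/7)
     R1 -= -3/2·R2  ⇒  (0, 1, 0, 15/14)
     R3 -= -11/4·R2  ⇒  (0, 0, 0, 54/7)
[4] R3 /= 54/7  ⇒  (0, 0, 0, 1)
     R0 -= -2/7·R3  ⇒  (1, 0, 0, 0)
     R1 -= 15/14·R3  ⇒  (0, 1, 0, 0)
     R2 -= -11/14·R3  ⇒  (0, 0, 1, 0)

pivot columns: 0, 1, 2, 3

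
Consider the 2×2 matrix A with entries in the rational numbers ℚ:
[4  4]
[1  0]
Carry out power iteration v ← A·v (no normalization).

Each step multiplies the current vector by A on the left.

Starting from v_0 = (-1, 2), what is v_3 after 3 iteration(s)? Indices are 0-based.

v_3 = (64, 12)

v_0 = (-1, 2).
v_1 = A·v_0 = (4, -1).
v_2 = A·v_1 = (12, 4).
v_3 = A·v_2 = (64, 12).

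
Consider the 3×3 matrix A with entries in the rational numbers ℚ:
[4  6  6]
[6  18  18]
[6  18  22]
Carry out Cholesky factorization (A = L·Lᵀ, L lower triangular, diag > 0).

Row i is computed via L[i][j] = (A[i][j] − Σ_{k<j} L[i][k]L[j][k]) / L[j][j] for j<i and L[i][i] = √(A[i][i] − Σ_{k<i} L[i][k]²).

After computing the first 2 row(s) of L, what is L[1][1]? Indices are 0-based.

L[1][1] = 3

Step 1: L[0][0] = √(4) = 2.
  L[1][0] = (6) / L[0][0] = 3.
Step 2: L[1][1] = √(9) = 3.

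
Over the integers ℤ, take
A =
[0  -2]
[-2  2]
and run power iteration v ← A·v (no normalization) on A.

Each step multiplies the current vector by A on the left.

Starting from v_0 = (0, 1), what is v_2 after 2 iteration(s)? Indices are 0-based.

v_0 = (0, 1).
v_1 = A·v_0 = (-2, 2).
v_2 = A·v_1 = (-4, 8).

v_2 = (-4, 8)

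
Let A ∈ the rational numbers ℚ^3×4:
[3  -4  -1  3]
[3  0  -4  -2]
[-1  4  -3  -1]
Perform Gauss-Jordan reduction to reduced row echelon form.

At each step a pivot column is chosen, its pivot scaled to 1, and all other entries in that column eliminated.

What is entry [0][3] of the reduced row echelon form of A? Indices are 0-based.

M[0][3] = -4

pivot(0,0)=3: scale R0 → (1, -4/3, -1/3, 1)
  clear (1,0): R1 −= (3)R0 → (0, 4, -3, -5)
  clear (2,0): R2 −= (-1)R0 → (0, 8/3, -10/3, 0)
pivot(1,1)=4: scale R1 → (0, 1, -3/4, -5/4)
  clear (0,1): R0 −= (-4/3)R1 → (1, 0, -4/3, -2/3)
  clear (2,1): R2 −= (8/3)R1 → (0, 0, -4/3, 10/3)
pivot(2,2)=-4/3: scale R2 → (0, 0, 1, -5/2)
  clear (0,2): R0 −= (-4/3)R2 → (1, 0, 0, -4)
  clear (1,2): R1 −= (-3/4)R2 → (0, 1, 0, -25/8)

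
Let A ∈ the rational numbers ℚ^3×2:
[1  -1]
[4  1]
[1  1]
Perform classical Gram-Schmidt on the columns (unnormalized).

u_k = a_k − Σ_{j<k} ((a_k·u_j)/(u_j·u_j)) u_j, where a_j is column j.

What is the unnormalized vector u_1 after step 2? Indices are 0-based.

u_1 = (-11/9, 1/9, 7/9)

Step 1: u_0 = a_0 = (1, 4, 1).
Step 2: u_1 = a_1 − (2/9)·u_0 = (-11/9, 1/9, 7/9).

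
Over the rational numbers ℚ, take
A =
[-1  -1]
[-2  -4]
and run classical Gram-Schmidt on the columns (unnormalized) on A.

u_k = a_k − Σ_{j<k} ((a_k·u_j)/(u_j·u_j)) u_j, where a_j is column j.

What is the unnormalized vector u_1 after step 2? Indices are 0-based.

Step 1: u_0 = a_0 = (-1, -2).
Step 2: u_1 = a_1 − (9/5)·u_0 = (4/5, -2/5).

u_1 = (4/5, -2/5)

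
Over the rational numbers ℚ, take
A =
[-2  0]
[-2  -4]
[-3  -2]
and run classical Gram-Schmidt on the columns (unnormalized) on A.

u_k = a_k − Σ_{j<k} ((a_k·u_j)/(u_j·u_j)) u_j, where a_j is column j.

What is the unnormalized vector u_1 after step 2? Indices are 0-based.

Step 1: u_0 = a_0 = (-2, -2, -3).
Step 2: u_1 = a_1 − (14/17)·u_0 = (28/17, -40/17, 8/17).

u_1 = (28/17, -40/17, 8/17)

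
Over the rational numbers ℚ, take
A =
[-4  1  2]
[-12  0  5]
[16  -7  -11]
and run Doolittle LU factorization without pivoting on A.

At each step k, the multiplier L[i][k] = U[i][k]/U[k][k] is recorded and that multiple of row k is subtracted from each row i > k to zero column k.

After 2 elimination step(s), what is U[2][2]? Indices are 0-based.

[col 0] pivot -4
  R1 -= 3*R0 → (0, -3, -1)  (L[1][0] := 3)
  R2 -= -4*R0 → (0, -3, -3)  (L[2][0] := -4)
[col 1] pivot -3
  R2 -= 1*R1 → (0, 0, -2)  (L[2][1] := 1)

U[2][2] = -2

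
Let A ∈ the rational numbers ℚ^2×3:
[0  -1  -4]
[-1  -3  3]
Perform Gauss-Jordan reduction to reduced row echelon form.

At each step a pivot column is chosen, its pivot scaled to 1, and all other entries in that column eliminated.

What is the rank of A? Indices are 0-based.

step 1: exchange rows 0,1
step 1: normalize row 0 (÷-1) = (1, 3, -3)
step 2: normalize row 1 (÷-1) = (0, 1, 4)
  row 0: subtract 3×row1 = (1, 0, -15)

rank = 2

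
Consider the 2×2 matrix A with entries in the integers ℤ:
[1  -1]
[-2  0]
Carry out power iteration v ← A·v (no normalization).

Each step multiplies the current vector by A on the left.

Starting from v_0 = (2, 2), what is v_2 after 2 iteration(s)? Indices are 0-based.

v_2 = (4, 0)

v_0 = (2, 2).
v_1 = A·v_0 = (0, -4).
v_2 = A·v_1 = (4, 0).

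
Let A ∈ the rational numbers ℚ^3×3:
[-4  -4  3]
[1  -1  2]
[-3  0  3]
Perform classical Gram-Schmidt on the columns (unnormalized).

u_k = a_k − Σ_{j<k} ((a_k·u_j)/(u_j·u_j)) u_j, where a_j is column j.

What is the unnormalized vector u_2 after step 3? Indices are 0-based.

Step 1: u_0 = a_0 = (-4, 1, -3).
Step 2: u_1 = a_1 − (15/26)·u_0 = (-22/13, -41/26, 45/26).
Step 3: u_2 = a_2 − (-19/26)·u_0 − (-79/217)·u_1 = (-117/217, 468/217, 312/217).

u_2 = (-117/217, 468/217, 312/217)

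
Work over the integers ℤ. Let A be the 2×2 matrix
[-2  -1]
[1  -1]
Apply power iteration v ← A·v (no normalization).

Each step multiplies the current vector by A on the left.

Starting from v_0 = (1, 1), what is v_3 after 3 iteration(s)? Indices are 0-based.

v_0 = (1, 1).
v_1 = A·v_0 = (-3, 0).
v_2 = A·v_1 = (6, -3).
v_3 = A·v_2 = (-9, 9).

v_3 = (-9, 9)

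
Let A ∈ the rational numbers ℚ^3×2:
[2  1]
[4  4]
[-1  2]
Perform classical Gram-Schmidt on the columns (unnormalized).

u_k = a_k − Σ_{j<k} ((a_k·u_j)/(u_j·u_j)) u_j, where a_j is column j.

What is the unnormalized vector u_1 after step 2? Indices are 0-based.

u_1 = (-11/21, 20/21, 58/21)

Step 1: u_0 = a_0 = (2, 4, -1).
Step 2: u_1 = a_1 − (16/21)·u_0 = (-11/21, 20/21, 58/21).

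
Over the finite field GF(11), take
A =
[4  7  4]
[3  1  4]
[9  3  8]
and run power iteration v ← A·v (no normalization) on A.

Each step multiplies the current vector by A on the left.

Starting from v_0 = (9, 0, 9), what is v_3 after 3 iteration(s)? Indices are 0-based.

v_0 = (9, 0, 9).
v_1 = A·v_0 = (6, 8, 10).
v_2 = A·v_1 = (10, 0, 4).
v_3 = A·v_2 = (1, 2, 1).

v_3 = (1, 2, 1)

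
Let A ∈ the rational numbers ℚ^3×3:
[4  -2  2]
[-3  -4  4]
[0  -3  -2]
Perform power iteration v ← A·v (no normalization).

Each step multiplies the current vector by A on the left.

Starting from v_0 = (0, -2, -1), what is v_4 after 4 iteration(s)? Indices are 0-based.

v_0 = (0, -2, -1).
v_1 = A·v_0 = (2, 4, 8).
v_2 = A·v_1 = (16, 10, -28).
v_3 = A·v_2 = (-12, -200, 26).
v_4 = A·v_3 = (404, 940, 548).

v_4 = (404, 940, 548)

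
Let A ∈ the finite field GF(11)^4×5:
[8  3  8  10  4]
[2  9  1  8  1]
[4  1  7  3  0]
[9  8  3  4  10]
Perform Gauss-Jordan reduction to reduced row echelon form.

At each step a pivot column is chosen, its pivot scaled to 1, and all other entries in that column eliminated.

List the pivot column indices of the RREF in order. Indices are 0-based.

pivot columns: 0, 1, 2, 3

[1] R0 /= 8  ⇒  (1, 10, 1, 4, 6)
     R1 -= 2·R0  ⇒  (0, 0, 10, 0, 0)
     R2 -= 4·R0  ⇒  (0, 5, 3, 9, 9)
     R3 -= 9·R0  ⇒  (0, 6, 5, 1, 0)
[2] R1 <-> R2
[2] R1 /= 5  ⇒  (0, 1, 5, 4, 4)
     R0 -= 10·R1  ⇒  (1, 0, 6, 8, 10)
     R3 -= 6·R1  ⇒  (0, 0, 8, 10, 9)
[3] R2 /= 10  ⇒  (0, 0, 1, 0, 0)
     R0 -= 6·R2  ⇒  (1, 0, 0, 8, 10)
     R1 -= 5·R2  ⇒  (0, 1, 0, 4, 4)
     R3 -= 8·R2  ⇒  (0, 0, 0, 10, 9)
[4] R3 /= 10  ⇒  (0, 0, 0, 1, 2)
     R0 -= 8·R3  ⇒  (1, 0, 0, 0, 5)
     R1 -= 4·R3  ⇒  (0, 1, 0, 0, 7)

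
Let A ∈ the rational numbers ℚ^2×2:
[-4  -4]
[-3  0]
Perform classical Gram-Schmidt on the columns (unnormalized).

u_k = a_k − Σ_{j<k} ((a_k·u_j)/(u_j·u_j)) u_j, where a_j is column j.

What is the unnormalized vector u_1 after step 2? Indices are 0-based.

u_1 = (-36/25, 48/25)

Step 1: u_0 = a_0 = (-4, -3).
Step 2: u_1 = a_1 − (16/25)·u_0 = (-36/25, 48/25).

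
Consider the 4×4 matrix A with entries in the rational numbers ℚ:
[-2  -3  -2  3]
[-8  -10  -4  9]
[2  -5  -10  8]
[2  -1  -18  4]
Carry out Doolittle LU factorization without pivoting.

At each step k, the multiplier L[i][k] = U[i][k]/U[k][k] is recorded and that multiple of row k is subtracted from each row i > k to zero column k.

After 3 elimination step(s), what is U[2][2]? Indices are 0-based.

Step 1: pivot at (0,0) is -2.
  row1 ← row1 − (4)·row0  ⇒  L[1][0]=4, U row1=(0, 2, 4, -3)
  row2 ← row2 − (-1)·row0  ⇒  L[2][0]=-1, U row2=(0, -8, -12, 11)
  row3 ← row3 − (-1)·row0  ⇒  L[3][0]=-1, U row3=(0, -4, -20, 7)
Step 2: pivot at (1,1) is 2.
  row2 ← row2 − (-4)·row1  ⇒  L[2][1]=-4, U row2=(0, 0, 4, -1)
  row3 ← row3 − (-2)·row1  ⇒  L[3][1]=-2, U row3=(0, 0, -12, 1)
Step 3: pivot at (2,2) is 4.
  row3 ← row3 − (-3)·row2  ⇒  L[3][2]=-3, U row3=(0, 0, 0, -2)

U[2][2] = 4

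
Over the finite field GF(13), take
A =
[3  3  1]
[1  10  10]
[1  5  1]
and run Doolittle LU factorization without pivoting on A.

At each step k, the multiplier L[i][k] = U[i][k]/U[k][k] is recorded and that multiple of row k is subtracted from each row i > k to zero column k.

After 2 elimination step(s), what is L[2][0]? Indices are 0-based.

L[2][0] = 9

k=0: U[0][0]=3
  eliminate (1,0): mult=9, new row 1: (0, 9, 1); set L[1][0]=9
  eliminate (2,0): mult=9, new row 2: (0, 4, 5); set L[2][0]=9
k=1: U[1][1]=9
  eliminate (2,1): mult=12, new row 2: (0, 0, 6); set L[2][1]=12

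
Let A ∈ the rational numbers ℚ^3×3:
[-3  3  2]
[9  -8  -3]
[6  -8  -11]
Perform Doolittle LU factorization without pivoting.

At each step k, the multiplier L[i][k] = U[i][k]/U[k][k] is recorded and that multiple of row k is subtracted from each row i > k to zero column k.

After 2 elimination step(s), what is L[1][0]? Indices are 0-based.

L[1][0] = -3

[col 0] pivot -3
  R1 -= -3*R0 → (0, 1, 3)  (L[1][0] := -3)
  R2 -= -2*R0 → (0, -2, -7)  (L[2][0] := -2)
[col 1] pivot 1
  R2 -= -2*R1 → (0, 0, -1)  (L[2][1] := -2)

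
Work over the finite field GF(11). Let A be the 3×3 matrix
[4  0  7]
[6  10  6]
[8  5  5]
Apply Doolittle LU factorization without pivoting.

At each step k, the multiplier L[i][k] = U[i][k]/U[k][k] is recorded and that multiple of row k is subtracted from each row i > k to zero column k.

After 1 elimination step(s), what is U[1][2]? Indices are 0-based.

U[1][2] = 1

k=0: U[0][0]=4
  eliminate (1,0): mult=7, new row 1: (0, 10, 1); set L[1][0]=7
  eliminate (2,0): mult=2, new row 2: (0, 5, 2); set L[2][0]=2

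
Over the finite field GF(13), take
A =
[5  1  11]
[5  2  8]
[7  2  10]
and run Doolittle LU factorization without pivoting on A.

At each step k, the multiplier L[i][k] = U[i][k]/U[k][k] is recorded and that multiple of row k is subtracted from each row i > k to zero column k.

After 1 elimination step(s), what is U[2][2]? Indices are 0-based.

[col 0] pivot 5
  R1 -= 1*R0 → (0, 1, 10)  (L[1][0] := 1)
  R2 -= 4*R0 → (0, 11, 5)  (L[2][0] := 4)

U[2][2] = 5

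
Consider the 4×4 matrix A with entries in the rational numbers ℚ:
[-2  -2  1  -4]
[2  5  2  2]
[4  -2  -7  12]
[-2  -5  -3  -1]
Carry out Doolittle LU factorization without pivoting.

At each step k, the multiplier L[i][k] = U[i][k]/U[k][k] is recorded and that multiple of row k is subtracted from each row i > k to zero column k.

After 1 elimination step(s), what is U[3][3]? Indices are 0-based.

U[3][3] = 3

Step 1: pivot at (0,0) is -2.
  row1 ← row1 − (-1)·row0  ⇒  L[1][0]=-1, U row1=(0, 3, 3, -2)
  row2 ← row2 − (-2)·row0  ⇒  L[2][0]=-2, U row2=(0, -6, -5, 4)
  row3 ← row3 − (1)·row0  ⇒  L[3][0]=1, U row3=(0, -3, -4, 3)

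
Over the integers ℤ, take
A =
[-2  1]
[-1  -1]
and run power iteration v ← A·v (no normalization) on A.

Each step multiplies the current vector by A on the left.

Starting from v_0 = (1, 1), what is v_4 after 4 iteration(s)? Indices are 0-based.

v_4 = (-9, 0)

v_0 = (1, 1).
v_1 = A·v_0 = (-1, -2).
v_2 = A·v_1 = (0, 3).
v_3 = A·v_2 = (3, -3).
v_4 = A·v_3 = (-9, 0).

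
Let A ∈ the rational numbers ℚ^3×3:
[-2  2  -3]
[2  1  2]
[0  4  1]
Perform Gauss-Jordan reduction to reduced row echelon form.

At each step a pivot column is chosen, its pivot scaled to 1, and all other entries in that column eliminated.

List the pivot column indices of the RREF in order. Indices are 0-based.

step 1: normalize row 0 (÷-2) = (1, -1, 3/2)
  row 1: subtract 2×row0 = (0, 3, -1)
step 2: normalize row 1 (÷3) = (0, 1, -1/3)
  row 0: subtract -1×row1 = (1, 0, 7/6)
  row 2: subtract 4×row1 = (0, 0, 7/3)
step 3: normalize row 2 (÷7/3) = (0, 0, 1)
  row 0: subtract 7/6×row2 = (1, 0, 0)
  row 1: subtract -1/3×row2 = (0, 1, 0)

pivot columns: 0, 1, 2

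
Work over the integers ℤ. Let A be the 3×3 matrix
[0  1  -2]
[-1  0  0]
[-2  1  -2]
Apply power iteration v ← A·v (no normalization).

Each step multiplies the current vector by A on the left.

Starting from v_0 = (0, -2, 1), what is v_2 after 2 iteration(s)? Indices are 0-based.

v_2 = (8, 4, 16)

v_0 = (0, -2, 1).
v_1 = A·v_0 = (-4, 0, -4).
v_2 = A·v_1 = (8, 4, 16).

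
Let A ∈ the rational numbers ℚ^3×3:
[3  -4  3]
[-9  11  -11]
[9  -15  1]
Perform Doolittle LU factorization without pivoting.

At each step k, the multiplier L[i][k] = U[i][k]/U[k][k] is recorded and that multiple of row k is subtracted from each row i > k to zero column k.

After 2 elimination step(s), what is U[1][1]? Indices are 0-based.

U[1][1] = -1

k=0: U[0][0]=3
  eliminate (1,0): mult=-3, new row 1: (0, -1, -2); set L[1][0]=-3
  eliminate (2,0): mult=3, new row 2: (0, -3, -8); set L[2][0]=3
k=1: U[1][1]=-1
  eliminate (2,1): mult=3, new row 2: (0, 0, -2); set L[2][1]=3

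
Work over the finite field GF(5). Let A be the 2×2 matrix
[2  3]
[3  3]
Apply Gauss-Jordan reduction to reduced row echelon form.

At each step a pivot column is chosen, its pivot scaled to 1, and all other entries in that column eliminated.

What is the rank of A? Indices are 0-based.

rank = 2

[1] R0 /= 2  ⇒  (1, 4)
     R1 -= 3·R0  ⇒  (0, 1)
[2] R1 /= 1  ⇒  (0, 1)
     R0 -= 4·R1  ⇒  (1, 0)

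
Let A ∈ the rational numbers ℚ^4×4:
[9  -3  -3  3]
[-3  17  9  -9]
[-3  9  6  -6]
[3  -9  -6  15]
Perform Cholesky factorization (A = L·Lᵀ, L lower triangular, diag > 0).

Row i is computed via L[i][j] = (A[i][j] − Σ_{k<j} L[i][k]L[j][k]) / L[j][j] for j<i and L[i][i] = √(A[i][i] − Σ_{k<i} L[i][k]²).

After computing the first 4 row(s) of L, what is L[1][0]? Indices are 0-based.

Step 1: L[0][0] = √(9) = 3.
  L[1][0] = (-3) / L[0][0] = -1.
Step 2: L[1][1] = √(16) = 4.
  L[2][0] = (-3) / L[0][0] = -1.
  L[2][1] = (8) / L[1][1] = 2.
Step 3: L[2][2] = √(1) = 1.
  L[3][0] = (3) / L[0][0] = 1.
  L[3][1] = (-8) / L[1][1] = -2.
  L[3][2] = (-1) / L[2][2] = -1.
Step 4: L[3][3] = √(9) = 3.

L[1][0] = -1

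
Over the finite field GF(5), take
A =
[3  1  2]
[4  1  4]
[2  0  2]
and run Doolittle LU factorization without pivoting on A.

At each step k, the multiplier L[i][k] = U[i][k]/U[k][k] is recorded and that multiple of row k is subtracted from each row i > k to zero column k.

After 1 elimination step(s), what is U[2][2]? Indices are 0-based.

U[2][2] = 4

[col 0] pivot 3
  R1 -= 3*R0 → (0, 3, 3)  (L[1][0] := 3)
  R2 -= 4*R0 → (0, 1, 4)  (L[2][0] := 4)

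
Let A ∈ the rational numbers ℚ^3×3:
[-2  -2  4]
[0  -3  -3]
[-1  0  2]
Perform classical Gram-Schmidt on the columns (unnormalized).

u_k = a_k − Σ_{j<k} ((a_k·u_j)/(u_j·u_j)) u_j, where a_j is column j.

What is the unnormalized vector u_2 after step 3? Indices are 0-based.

Step 1: u_0 = a_0 = (-2, 0, -1).
Step 2: u_1 = a_1 − (4/5)·u_0 = (-2/5, -3, 4/5).
Step 3: u_2 = a_2 − (-2)·u_0 − (45/49)·u_1 = (18/49, -12/49, -36/49).

u_2 = (18/49, -12/49, -36/49)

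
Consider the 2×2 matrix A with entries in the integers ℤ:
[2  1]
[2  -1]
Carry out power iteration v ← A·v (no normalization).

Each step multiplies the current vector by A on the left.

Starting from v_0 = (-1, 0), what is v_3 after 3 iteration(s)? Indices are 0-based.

v_0 = (-1, 0).
v_1 = A·v_0 = (-2, -2).
v_2 = A·v_1 = (-6, -2).
v_3 = A·v_2 = (-14, -10).

v_3 = (-14, -10)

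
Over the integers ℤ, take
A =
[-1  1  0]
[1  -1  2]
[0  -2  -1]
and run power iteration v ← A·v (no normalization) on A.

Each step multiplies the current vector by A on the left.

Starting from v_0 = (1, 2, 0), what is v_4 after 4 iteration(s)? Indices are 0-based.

v_4 = (20, -8, -38)

v_0 = (1, 2, 0).
v_1 = A·v_0 = (1, -1, -4).
v_2 = A·v_1 = (-2, -6, 6).
v_3 = A·v_2 = (-4, 16, 6).
v_4 = A·v_3 = (20, -8, -38).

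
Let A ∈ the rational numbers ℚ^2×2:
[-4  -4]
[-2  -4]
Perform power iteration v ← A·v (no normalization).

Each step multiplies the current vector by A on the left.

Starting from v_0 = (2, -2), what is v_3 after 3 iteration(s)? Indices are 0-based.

v_3 = (128, 96)

v_0 = (2, -2).
v_1 = A·v_0 = (0, 4).
v_2 = A·v_1 = (-16, -16).
v_3 = A·v_2 = (128, 96).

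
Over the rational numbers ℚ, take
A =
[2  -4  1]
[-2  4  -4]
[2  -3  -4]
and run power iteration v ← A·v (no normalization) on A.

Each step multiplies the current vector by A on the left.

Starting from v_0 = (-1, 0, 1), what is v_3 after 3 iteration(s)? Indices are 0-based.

v_0 = (-1, 0, 1).
v_1 = A·v_0 = (-1, -2, -6).
v_2 = A·v_1 = (0, 18, 28).
v_3 = A·v_2 = (-44, -40, -166).

v_3 = (-44, -40, -166)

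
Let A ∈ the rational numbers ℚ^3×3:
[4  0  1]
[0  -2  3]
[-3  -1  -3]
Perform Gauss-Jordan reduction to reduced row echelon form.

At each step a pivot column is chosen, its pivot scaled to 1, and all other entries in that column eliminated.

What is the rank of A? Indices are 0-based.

[1] R0 /= 4  ⇒  (1, 0, 1/4)
     R2 -= -3·R0  ⇒  (0, -1, -9/4)
[2] R1 /= -2  ⇒  (0, 1, -3/2)
     R2 -= -1·R1  ⇒  (0, 0, -15/4)
[3] R2 /= -15/4  ⇒  (0, 0, 1)
     R0 -= 1/4·R2  ⇒  (1, 0, 0)
     R1 -= -3/2·R2  ⇒  (0, 1, 0)

rank = 3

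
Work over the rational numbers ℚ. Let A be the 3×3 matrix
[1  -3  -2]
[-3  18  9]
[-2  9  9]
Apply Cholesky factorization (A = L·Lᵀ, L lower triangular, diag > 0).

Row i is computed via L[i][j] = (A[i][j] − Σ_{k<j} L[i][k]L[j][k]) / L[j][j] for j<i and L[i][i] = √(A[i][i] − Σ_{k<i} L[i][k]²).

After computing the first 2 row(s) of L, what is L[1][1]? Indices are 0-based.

Step 1: L[0][0] = √(1) = 1.
  L[1][0] = (-3) / L[0][0] = -3.
Step 2: L[1][1] = √(9) = 3.

L[1][1] = 3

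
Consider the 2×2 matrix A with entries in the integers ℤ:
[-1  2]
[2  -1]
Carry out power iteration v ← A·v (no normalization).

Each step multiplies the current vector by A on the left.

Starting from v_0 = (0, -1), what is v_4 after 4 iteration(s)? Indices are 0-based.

v_4 = (40, -41)

v_0 = (0, -1).
v_1 = A·v_0 = (-2, 1).
v_2 = A·v_1 = (4, -5).
v_3 = A·v_2 = (-14, 13).
v_4 = A·v_3 = (40, -41).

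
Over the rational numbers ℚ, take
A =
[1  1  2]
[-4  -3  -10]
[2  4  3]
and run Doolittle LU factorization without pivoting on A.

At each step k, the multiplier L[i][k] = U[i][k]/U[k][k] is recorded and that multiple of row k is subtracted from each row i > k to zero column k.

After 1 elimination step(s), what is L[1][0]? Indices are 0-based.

L[1][0] = -4

[col 0] pivot 1
  R1 -= -4*R0 → (0, 1, -2)  (L[1][0] := -4)
  R2 -= 2*R0 → (0, 2, -1)  (L[2][0] := 2)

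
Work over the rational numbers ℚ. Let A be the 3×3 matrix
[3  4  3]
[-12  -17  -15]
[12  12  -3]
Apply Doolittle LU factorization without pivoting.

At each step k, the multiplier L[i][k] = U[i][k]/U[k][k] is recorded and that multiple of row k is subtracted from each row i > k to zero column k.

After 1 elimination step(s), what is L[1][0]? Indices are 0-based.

[col 0] pivot 3
  R1 -= -4*R0 → (0, -1, -3)  (L[1][0] := -4)
  R2 -= 4*R0 → (0, -4, -15)  (L[2][0] := 4)

L[1][0] = -4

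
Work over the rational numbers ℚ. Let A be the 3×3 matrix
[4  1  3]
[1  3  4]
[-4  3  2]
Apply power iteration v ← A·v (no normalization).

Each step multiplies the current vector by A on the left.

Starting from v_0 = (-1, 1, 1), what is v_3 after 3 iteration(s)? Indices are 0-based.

v_0 = (-1, 1, 1).
v_1 = A·v_0 = (0, 6, 9).
v_2 = A·v_1 = (33, 54, 36).
v_3 = A·v_2 = (294, 339, 102).

v_3 = (294, 339, 102)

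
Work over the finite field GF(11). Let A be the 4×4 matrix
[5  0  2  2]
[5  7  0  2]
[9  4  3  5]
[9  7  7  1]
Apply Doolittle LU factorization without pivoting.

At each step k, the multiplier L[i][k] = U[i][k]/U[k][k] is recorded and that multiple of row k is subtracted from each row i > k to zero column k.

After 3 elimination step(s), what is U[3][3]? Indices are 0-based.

k=0: U[0][0]=5
  eliminate (1,0): mult=1, new row 1: (0, 7, 9, 0); set L[1][0]=1
  eliminate (2,0): mult=4, new row 2: (0, 4, 6, 8); set L[2][0]=4
  eliminate (3,0): mult=4, new row 3: (0, 7, 10, 4); set L[3][0]=4
k=1: U[1][1]=7
  eliminate (2,1): mult=10, new row 2: (0, 0, 4, 8); set L[2][1]=10
  eliminate (3,1): mult=1, new row 3: (0, 0, 1, 4); set L[3][1]=1
k=2: U[2][2]=4
  eliminate (3,2): mult=3, new row 3: (0, 0, 0, 2); set L[3][2]=3

U[3][3] = 2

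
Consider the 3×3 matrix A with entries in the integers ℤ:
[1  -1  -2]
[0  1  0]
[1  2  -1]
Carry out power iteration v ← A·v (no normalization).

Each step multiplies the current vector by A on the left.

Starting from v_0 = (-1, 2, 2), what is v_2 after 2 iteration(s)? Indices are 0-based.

v_0 = (-1, 2, 2).
v_1 = A·v_0 = (-7, 2, 1).
v_2 = A·v_1 = (-11, 2, -4).

v_2 = (-11, 2, -4)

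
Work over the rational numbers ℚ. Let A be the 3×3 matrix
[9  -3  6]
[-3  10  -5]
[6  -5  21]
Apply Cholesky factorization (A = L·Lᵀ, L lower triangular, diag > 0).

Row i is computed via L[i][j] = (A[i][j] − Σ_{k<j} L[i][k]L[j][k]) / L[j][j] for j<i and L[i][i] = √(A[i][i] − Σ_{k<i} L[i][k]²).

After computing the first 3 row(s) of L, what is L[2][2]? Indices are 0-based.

Step 1: L[0][0] = √(9) = 3.
  L[1][0] = (-3) / L[0][0] = -1.
Step 2: L[1][1] = √(9) = 3.
  L[2][0] = (6) / L[0][0] = 2.
  L[2][1] = (-3) / L[1][1] = -1.
Step 3: L[2][2] = √(16) = 4.

L[2][2] = 4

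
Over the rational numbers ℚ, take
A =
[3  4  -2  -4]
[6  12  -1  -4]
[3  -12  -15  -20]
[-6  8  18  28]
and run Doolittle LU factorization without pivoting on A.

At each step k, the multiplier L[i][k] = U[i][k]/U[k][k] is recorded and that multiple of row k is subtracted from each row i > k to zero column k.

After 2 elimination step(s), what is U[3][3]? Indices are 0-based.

U[3][3] = 4

k=0: U[0][0]=3
  eliminate (1,0): mult=2, new row 1: (0, 4, 3, 4); set L[1][0]=2
  eliminate (2,0): mult=1, new row 2: (0, -16, -13, -16); set L[2][0]=1
  eliminate (3,0): mult=-2, new row 3: (0, 16, 14, 20); set L[3][0]=-2
k=1: U[1][1]=4
  eliminate (2,1): mult=-4, new row 2: (0, 0, -1, 0); set L[2][1]=-4
  eliminate (3,1): mult=4, new row 3: (0, 0, 2, 4); set L[3][1]=4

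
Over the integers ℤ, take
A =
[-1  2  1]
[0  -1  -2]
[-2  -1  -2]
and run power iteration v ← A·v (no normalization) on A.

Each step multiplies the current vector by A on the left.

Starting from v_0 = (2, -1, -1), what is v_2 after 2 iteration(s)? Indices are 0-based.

v_2 = (10, -1, 9)

v_0 = (2, -1, -1).
v_1 = A·v_0 = (-5, 3, -1).
v_2 = A·v_1 = (10, -1, 9).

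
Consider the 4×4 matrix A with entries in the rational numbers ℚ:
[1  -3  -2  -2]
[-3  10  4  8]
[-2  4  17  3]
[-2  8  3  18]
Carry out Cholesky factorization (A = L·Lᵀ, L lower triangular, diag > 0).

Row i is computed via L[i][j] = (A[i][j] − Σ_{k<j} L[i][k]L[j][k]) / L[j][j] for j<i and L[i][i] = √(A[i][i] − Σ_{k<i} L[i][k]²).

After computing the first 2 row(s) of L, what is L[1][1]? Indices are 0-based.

Step 1: L[0][0] = √(1) = 1.
  L[1][0] = (-3) / L[0][0] = -3.
Step 2: L[1][1] = √(1) = 1.

L[1][1] = 1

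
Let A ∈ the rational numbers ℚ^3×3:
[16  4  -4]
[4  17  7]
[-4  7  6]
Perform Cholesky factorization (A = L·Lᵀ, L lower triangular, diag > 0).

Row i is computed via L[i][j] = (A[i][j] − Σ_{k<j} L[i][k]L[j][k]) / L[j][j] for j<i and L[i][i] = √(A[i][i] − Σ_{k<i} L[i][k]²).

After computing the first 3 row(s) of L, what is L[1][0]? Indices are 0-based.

Step 1: L[0][0] = √(16) = 4.
  L[1][0] = (4) / L[0][0] = 1.
Step 2: L[1][1] = √(16) = 4.
  L[2][0] = (-4) / L[0][0] = -1.
  L[2][1] = (8) / L[1][1] = 2.
Step 3: L[2][2] = √(1) = 1.

L[1][0] = 1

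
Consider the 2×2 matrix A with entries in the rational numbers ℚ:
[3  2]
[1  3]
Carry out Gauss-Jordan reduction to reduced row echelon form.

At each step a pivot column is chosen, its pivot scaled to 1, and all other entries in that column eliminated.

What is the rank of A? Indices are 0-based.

rank = 2

pivot(0,0)=3: scale R0 → (1, 2/3)
  clear (1,0): R1 −= (1)R0 → (0, 7/3)
pivot(1,1)=7/3: scale R1 → (0, 1)
  clear (0,1): R0 −= (2/3)R1 → (1, 0)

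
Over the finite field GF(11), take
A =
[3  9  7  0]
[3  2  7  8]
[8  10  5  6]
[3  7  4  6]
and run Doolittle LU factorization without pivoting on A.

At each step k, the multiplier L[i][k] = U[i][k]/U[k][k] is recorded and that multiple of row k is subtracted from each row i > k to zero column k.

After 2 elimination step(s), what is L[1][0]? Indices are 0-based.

[col 0] pivot 3
  R1 -= 1*R0 → (0, 4, 0, 8)  (L[1][0] := 1)
  R2 -= 10*R0 → (0, 8, 1, 6)  (L[2][0] := 10)
  R3 -= 1*R0 → (0, 9, 8, 6)  (L[3][0] := 1)
[col 1] pivot 4
  R2 -= 2*R1 → (0, 0, 1, 1)  (L[2][1] := 2)
  R3 -= 5*R1 → (0, 0, 8, 10)  (L[3][1] := 5)

L[1][0] = 1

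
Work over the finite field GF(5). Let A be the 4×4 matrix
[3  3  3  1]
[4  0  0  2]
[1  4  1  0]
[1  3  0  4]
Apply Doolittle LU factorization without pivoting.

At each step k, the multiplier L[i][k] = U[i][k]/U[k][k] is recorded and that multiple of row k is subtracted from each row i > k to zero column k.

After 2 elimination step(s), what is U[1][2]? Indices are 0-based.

U[1][2] = 1

[col 0] pivot 3
  R1 -= 3*R0 → (0, 1, 1, 4)  (L[1][0] := 3)
  R2 -= 2*R0 → (0, 3, 0, 3)  (L[2][0] := 2)
  R3 -= 2*R0 → (0, 2, 4, 2)  (L[3][0] := 2)
[col 1] pivot 1
  R2 -= 3*R1 → (0, 0, 2, 1)  (L[2][1] := 3)
  R3 -= 2*R1 → (0, 0, 2, 4)  (L[3][1] := 2)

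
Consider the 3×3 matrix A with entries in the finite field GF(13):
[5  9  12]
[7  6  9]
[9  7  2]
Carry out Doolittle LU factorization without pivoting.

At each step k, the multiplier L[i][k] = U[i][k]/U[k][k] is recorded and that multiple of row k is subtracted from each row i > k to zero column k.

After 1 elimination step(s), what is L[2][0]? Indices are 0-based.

[col 0] pivot 5
  R1 -= 4*R0 → (0, 9, 0)  (L[1][0] := 4)
  R2 -= 7*R0 → (0, 9, 9)  (L[2][0] := 7)

L[2][0] = 7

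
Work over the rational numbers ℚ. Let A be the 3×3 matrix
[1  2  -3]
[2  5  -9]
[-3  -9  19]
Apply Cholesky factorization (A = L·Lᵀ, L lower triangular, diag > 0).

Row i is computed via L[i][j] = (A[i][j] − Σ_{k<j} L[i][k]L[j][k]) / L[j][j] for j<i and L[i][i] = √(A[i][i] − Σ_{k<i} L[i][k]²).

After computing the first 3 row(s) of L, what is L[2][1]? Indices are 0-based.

L[2][1] = -3

Step 1: L[0][0] = √(1) = 1.
  L[1][0] = (2) / L[0][0] = 2.
Step 2: L[1][1] = √(1) = 1.
  L[2][0] = (-3) / L[0][0] = -3.
  L[2][1] = (-3) / L[1][1] = -3.
Step 3: L[2][2] = √(1) = 1.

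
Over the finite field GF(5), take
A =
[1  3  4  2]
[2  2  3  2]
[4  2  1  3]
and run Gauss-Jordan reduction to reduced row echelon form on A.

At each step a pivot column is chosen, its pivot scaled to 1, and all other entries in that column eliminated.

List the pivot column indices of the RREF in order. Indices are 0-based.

pivot columns: 0, 1

pivot(0,0)=1: scale R0 → (1, 3, 4, 2)
  clear (1,0): R1 −= (2)R0 → (0, 1, 0, 3)
  clear (2,0): R2 −= (4)R0 → (0, 0, 0, 0)
pivot(1,1)=1: scale R1 → (0, 1, 0, 3)
  clear (0,1): R0 −= (3)R1 → (1, 0, 4, 3)
col 2: no nonzero at/below row 2; advance.
col 3: no nonzero at/below row 2; advance.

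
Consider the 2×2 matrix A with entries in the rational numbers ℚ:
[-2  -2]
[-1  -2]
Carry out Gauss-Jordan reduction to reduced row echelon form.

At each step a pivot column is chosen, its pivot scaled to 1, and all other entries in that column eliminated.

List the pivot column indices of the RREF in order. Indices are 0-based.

pivot columns: 0, 1

pivot(0,0)=-2: scale R0 → (1, 1)
  clear (1,0): R1 −= (-1)R0 → (0, -1)
pivot(1,1)=-1: scale R1 → (0, 1)
  clear (0,1): R0 −= (1)R1 → (1, 0)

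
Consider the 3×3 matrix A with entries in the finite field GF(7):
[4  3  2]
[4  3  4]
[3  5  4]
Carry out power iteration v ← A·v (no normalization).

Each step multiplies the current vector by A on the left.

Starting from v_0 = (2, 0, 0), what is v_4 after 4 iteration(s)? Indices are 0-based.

v_0 = (2, 0, 0).
v_1 = A·v_0 = (1, 1, 6).
v_2 = A·v_1 = (5, 3, 4).
v_3 = A·v_2 = (2, 3, 4).
v_4 = A·v_3 = (4, 5, 2).

v_4 = (4, 5, 2)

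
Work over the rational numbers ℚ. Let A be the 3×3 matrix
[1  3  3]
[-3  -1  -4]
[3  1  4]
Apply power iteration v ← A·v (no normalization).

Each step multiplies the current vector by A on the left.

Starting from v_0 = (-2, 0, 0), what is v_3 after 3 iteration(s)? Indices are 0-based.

v_0 = (-2, 0, 0).
v_1 = A·v_0 = (-2, 6, -6).
v_2 = A·v_1 = (-2, 24, -24).
v_3 = A·v_2 = (-2, 78, -78).

v_3 = (-2, 78, -78)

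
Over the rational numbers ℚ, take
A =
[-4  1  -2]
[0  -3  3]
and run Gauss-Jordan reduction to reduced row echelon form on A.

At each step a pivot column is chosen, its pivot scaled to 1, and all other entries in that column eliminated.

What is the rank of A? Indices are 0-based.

rank = 2

pivot(0,0)=-4: scale R0 → (1, -1/4, 1/2)
pivot(1,1)=-3: scale R1 → (0, 1, -1)
  clear (0,1): R0 −= (-1/4)R1 → (1, 0, 1/4)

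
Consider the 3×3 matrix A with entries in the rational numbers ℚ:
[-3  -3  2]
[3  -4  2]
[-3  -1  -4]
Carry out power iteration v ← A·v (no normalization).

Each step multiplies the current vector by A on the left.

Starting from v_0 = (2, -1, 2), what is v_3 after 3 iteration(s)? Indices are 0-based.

v_3 = (520, 173, 152)

v_0 = (2, -1, 2).
v_1 = A·v_0 = (1, 14, -13).
v_2 = A·v_1 = (-71, -79, 35).
v_3 = A·v_2 = (520, 173, 152).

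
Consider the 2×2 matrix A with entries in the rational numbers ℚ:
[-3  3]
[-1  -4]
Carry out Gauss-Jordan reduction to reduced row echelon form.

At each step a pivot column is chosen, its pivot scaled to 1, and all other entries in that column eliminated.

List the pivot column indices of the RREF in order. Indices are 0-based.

pivot(0,0)=-3: scale R0 → (1, -1)
  clear (1,0): R1 −= (-1)R0 → (0, -5)
pivot(1,1)=-5: scale R1 → (0, 1)
  clear (0,1): R0 −= (-1)R1 → (1, 0)

pivot columns: 0, 1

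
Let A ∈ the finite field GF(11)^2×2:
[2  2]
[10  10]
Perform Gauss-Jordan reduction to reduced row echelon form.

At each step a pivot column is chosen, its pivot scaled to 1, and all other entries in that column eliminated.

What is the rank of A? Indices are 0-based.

rank = 1

pivot(0,0)=2: scale R0 → (1, 1)
  clear (1,0): R1 −= (10)R0 → (0, 0)
col 1: no nonzero at/below row 1; advance.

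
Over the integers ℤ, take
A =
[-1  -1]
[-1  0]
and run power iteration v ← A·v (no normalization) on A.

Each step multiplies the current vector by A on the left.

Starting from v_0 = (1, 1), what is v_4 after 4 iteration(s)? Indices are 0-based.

v_0 = (1, 1).
v_1 = A·v_0 = (-2, -1).
v_2 = A·v_1 = (3, 2).
v_3 = A·v_2 = (-5, -3).
v_4 = A·v_3 = (8, 5).

v_4 = (8, 5)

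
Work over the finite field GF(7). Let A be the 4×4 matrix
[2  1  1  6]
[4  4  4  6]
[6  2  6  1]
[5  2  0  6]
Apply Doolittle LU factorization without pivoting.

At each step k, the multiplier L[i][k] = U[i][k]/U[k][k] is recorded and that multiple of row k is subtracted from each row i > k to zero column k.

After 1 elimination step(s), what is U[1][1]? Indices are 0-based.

U[1][1] = 2

Step 1: pivot at (0,0) is 2.
  row1 ← row1 − (2)·row0  ⇒  L[1][0]=2, U row1=(0, 2, 2, 1)
  row2 ← row2 − (3)·row0  ⇒  L[2][0]=3, U row2=(0, 6, 3, 4)
  row3 ← row3 − (6)·row0  ⇒  L[3][0]=6, U row3=(0, 3, 1, 5)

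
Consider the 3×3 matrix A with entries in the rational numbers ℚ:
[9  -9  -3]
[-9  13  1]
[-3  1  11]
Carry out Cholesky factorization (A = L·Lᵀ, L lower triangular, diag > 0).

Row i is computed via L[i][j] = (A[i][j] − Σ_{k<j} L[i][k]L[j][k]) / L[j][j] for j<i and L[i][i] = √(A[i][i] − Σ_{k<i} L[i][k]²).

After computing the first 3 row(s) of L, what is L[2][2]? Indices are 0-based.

Step 1: L[0][0] = √(9) = 3.
  L[1][0] = (-9) / L[0][0] = -3.
Step 2: L[1][1] = √(4) = 2.
  L[2][0] = (-3) / L[0][0] = -1.
  L[2][1] = (-2) / L[1][1] = -1.
Step 3: L[2][2] = √(9) = 3.

L[2][2] = 3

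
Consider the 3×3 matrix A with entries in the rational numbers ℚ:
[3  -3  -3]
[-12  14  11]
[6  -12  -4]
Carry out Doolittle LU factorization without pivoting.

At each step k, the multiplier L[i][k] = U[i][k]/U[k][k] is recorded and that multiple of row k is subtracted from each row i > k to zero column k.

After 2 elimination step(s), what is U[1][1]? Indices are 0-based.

U[1][1] = 2

k=0: U[0][0]=3
  eliminate (1,0): mult=-4, new row 1: (0, 2, -1); set L[1][0]=-4
  eliminate (2,0): mult=2, new row 2: (0, -6, 2); set L[2][0]=2
k=1: U[1][1]=2
  eliminate (2,1): mult=-3, new row 2: (0, 0, -1); set L[2][1]=-3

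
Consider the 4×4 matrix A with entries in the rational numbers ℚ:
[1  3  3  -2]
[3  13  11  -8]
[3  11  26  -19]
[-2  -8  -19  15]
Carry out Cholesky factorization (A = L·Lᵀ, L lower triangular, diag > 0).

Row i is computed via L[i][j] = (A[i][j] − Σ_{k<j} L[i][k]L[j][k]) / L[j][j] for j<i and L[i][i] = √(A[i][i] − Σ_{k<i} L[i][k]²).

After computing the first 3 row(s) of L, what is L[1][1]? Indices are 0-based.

Step 1: L[0][0] = √(1) = 1.
  L[1][0] = (3) / L[0][0] = 3.
Step 2: L[1][1] = √(4) = 2.
  L[2][0] = (3) / L[0][0] = 3.
  L[2][1] = (2) / L[1][1] = 1.
Step 3: L[2][2] = √(16) = 4.

L[1][1] = 2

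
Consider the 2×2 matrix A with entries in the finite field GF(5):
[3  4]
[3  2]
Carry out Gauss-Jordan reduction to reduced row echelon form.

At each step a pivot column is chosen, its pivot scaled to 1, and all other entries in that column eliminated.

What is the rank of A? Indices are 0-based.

rank = 2

step 1: normalize row 0 (÷3) = (1, 3)
  row 1: subtract 3×row0 = (0, 3)
step 2: normalize row 1 (÷3) = (0, 1)
  row 0: subtract 3×row1 = (1, 0)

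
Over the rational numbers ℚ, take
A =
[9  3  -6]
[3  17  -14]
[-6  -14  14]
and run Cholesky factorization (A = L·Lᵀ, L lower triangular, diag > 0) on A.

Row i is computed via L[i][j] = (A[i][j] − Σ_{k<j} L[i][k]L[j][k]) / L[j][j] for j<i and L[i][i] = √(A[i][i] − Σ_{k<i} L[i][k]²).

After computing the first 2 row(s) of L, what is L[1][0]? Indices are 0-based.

L[1][0] = 1

Step 1: L[0][0] = √(9) = 3.
  L[1][0] = (3) / L[0][0] = 1.
Step 2: L[1][1] = √(16) = 4.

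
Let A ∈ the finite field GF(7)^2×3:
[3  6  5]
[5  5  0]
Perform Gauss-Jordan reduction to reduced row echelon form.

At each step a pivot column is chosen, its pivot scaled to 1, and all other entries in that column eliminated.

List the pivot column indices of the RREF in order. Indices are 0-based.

pivot columns: 0, 1

step 1: normalize row 0 (÷3) = (1, 2, 4)
  row 1: subtract 5×row0 = (0, 2, 1)
step 2: normalize row 1 (÷2) = (0, 1, 4)
  row 0: subtract 2×row1 = (1, 0, 3)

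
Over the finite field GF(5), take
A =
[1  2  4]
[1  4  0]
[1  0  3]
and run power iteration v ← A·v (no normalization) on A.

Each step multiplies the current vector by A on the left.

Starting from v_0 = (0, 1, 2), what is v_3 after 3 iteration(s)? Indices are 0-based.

v_0 = (0, 1, 2).
v_1 = A·v_0 = (0, 4, 1).
v_2 = A·v_1 = (2, 1, 3).
v_3 = A·v_2 = (1, 1, 1).

v_3 = (1, 1, 1)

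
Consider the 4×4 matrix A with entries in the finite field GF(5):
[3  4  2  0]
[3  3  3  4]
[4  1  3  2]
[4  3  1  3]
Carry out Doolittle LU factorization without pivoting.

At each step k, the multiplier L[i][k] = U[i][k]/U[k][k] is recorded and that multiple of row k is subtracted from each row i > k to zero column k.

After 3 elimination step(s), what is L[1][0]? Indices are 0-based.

L[1][0] = 1

k=0: U[0][0]=3
  eliminate (1,0): mult=1, new row 1: (0, 4, 1, 4); set L[1][0]=1
  eliminate (2,0): mult=3, new row 2: (0, 4, 2, 2); set L[2][0]=3
  eliminate (3,0): mult=3, new row 3: (0, 1, 0, 3); set L[3][0]=3
k=1: U[1][1]=4
  eliminate (2,1): mult=1, new row 2: (0, 0, 1, 3); set L[2][1]=1
  eliminate (3,1): mult=4, new row 3: (0, 0, 1, 2); set L[3][1]=4
k=2: U[2][2]=1
  eliminate (3,2): mult=1, new row 3: (0, 0, 0, 4); set L[3][2]=1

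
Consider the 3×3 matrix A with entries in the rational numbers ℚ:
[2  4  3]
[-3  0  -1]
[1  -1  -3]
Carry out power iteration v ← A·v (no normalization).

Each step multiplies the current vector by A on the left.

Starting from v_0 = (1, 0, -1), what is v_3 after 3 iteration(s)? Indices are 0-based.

v_3 = (-33, 5, 36)

v_0 = (1, 0, -1).
v_1 = A·v_0 = (-1, -2, 4).
v_2 = A·v_1 = (2, -1, -11).
v_3 = A·v_2 = (-33, 5, 36).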